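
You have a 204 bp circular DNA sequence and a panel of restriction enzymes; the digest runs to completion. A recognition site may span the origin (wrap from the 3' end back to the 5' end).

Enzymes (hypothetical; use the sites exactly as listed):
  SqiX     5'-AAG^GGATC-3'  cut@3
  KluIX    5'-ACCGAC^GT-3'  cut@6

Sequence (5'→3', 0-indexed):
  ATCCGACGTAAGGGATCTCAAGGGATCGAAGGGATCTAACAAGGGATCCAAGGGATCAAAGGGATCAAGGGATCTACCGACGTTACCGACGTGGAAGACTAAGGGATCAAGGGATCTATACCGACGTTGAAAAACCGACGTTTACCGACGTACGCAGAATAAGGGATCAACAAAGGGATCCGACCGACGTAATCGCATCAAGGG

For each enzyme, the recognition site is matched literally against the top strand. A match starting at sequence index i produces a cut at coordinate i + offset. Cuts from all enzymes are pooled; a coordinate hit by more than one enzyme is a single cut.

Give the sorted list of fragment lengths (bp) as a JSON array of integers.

[8,8,9,9,9,9,10,10,12,12,12,13,13,14,14,14,14,14]

Site scan:
  SqiX AAGGGATC/3: at [9, 19, 28, 40, 49, 58, 66, 100, 108, 160, 172, 199] ⇒ [12, 22, 31, 43, 52, 61, 69, 103, 111, 163, 175, 202]
  KluIX ACCGACGT/6: at [75, 84, 119, 133, 143, 182] ⇒ [81, 90, 125, 139, 149, 188]

Pooled cuts: [12, 22, 31, 43, 52, 61, 69, 81, 90, 103, 111, 125, 139, 149, 163, 175, 188, 202]

Fragment lengths:
  12→22: 10 bp
  22→31: 9 bp
  31→43: 12 bp
  43→52: 9 bp
  52→61: 9 bp
  61→69: 8 bp
  69→81: 12 bp
  81→90: 9 bp
  90→103: 13 bp
  103→111: 8 bp
  111→125: 14 bp
  125→139: 14 bp
  139→149: 10 bp
  149→163: 14 bp
  163→175: 12 bp
  175→188: 13 bp
  188→202: 14 bp
  202→12 (wrap): 204-202+12 = 14 bp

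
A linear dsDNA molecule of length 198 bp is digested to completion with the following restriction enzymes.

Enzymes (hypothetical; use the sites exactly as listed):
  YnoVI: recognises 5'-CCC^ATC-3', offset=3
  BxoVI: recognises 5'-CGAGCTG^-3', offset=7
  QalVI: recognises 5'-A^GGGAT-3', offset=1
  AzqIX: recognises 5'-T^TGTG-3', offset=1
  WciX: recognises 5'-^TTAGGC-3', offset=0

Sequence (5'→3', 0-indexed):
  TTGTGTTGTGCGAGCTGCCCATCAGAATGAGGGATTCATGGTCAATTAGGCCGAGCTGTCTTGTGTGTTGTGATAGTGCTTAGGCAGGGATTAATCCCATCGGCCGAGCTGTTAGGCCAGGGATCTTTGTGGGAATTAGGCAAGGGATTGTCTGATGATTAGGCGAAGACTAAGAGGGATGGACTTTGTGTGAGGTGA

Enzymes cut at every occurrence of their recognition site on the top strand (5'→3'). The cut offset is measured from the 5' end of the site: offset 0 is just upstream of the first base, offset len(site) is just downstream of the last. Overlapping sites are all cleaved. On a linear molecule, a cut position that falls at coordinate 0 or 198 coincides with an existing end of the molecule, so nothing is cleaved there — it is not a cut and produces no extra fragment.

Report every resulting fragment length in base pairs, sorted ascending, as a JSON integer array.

Site scan:
  YnoVI (CCCATC, off=3): starts [17, 95] → cuts [20, 98]
  BxoVI (CGAGCTG, off=7): starts [10, 51, 104] → cuts [17, 58, 111]
  QalVI (AGGGAT, off=1): starts [29, 85, 118, 142, 174] → cuts [30, 86, 119, 143, 175]
  AzqIX (TTGTG, off=1): starts [0, 5, 60, 67, 126, 185] → cuts [1, 6, 61, 68, 127, 186]
  WciX (TTAGGC, off=0): starts [45, 79, 111, 135, 158] → cuts [45, 79, 111, 135, 158]

Pooled cuts: [1, 6, 17, 20, 30, 45, 58, 61, 68, 79, 86, 98, 111, 119, 127, 135, 143, 158, 175, 186]

Fragment lengths:
  [0,1): 1 bp
  [1,6): 5 bp
  [6,17): 11 bp
  [17,20): 3 bp
  [20,30): 10 bp
  [30,45): 15 bp
  [45,58): 13 bp
  [58,61): 3 bp
  [61,68): 7 bp
  [68,79): 11 bp
  [79,86): 7 bp
  [86,98): 12 bp
  [98,111): 13 bp
  [111,119): 8 bp
  [119,127): 8 bp
  [127,135): 8 bp
  [135,143): 8 bp
  [143,158): 15 bp
  [158,175): 17 bp
  [175,186): 11 bp
  [186,198): 12 bp

[1,3,3,5,7,7,8,8,8,8,10,11,11,11,12,12,13,13,15,15,17]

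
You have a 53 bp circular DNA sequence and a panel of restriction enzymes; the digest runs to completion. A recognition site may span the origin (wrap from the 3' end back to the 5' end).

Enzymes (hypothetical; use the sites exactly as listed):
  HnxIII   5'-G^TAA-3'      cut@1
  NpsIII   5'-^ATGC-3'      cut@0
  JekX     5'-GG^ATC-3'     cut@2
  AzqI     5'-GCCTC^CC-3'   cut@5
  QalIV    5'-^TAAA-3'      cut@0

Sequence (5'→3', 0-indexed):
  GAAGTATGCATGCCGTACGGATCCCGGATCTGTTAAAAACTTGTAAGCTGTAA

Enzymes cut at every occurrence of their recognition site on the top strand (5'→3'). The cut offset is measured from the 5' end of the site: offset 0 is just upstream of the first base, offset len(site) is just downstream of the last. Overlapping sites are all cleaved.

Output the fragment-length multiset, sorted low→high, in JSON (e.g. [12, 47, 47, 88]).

Site scan:
  HnxIII (GTAA, off=1): starts [42, 49] → cuts [43, 50]
  NpsIII (ATGC, off=0): starts [5, 9] → cuts [5, 9]
  JekX (GGATC, off=2): starts [18, 25] → cuts [20, 27]
  AzqI (GCCTCCC, off=5): no sites
  QalIV (TAAA, off=0): starts [33] → cuts [33]

All cut coordinates (distinct, sorted): [5, 9, 20, 27, 33, 43, 50]

Fragments:
  5→9: 4 bp
  9→20: 11 bp
  20→27: 7 bp
  27→33: 6 bp
  33→43: 10 bp
  43→50: 7 bp
  50→5 (wrap): 53-50+5 = 8 bp

[4,6,7,7,8,10,11]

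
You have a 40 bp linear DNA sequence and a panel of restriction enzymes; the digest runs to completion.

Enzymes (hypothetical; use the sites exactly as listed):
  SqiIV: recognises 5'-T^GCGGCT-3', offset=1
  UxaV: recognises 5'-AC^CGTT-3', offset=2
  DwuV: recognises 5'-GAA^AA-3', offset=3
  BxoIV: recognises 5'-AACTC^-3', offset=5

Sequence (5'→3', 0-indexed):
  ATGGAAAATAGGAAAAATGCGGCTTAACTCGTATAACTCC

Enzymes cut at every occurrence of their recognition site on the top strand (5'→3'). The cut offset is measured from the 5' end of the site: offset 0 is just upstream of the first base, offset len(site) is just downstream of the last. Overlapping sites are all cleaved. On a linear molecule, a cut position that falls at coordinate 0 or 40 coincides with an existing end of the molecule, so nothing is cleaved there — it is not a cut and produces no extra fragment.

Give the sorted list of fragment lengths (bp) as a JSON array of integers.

Scan for sites:
  SqiIV (TGCGGCT, off=1): starts [17] → cuts [18]
  UxaV (ACCGTT, off=2): no sites
  DwuV (GAAAA, off=3): starts [3, 11] → cuts [6, 14]
  BxoIV (AACTC, off=5): starts [25, 34] → cuts [30, 39]

All cut coordinates (distinct, sorted): [6, 14, 18, 30, 39]

Fragment lengths:
  [0,6): 6 bp
  [6,14): 8 bp
  [14,18): 4 bp
  [18,30): 12 bp
  [30,39): 9 bp
  [39,40): 1 bp

[1,4,6,8,9,12]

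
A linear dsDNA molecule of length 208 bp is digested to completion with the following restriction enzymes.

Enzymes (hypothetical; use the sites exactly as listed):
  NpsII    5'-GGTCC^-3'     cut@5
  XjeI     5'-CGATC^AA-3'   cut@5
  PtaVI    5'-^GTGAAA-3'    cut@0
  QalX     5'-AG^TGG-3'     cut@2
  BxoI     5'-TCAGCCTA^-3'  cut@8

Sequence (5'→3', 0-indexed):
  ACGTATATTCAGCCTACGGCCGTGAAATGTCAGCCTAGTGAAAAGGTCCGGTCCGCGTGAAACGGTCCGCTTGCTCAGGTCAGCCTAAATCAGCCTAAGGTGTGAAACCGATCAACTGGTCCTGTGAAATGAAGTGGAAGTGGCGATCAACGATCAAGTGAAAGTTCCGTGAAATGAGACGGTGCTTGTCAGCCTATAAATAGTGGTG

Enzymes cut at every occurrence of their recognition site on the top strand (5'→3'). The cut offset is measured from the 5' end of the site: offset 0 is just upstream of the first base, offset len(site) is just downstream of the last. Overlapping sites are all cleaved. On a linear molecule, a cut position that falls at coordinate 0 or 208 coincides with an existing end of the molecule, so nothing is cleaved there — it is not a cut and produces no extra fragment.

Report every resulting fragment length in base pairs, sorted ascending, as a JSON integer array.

[1,2,2,4,5,5,5,6,7,7,8,9,10,11,11,12,12,12,16,16,19,28]

Per-enzyme occurrences:
  NpsII GGTCC/5: at [44, 49, 63, 117] ⇒ [49, 54, 68, 122]
  XjeI CGATCAA/5: at [108, 143, 150] ⇒ [113, 148, 155]
  PtaVI GTGAAA/0: at [21, 37, 56, 101, 123, 157, 168] ⇒ [21, 37, 56, 101, 123, 157, 168]
  QalX AGTGG/2: at [132, 138, 201] ⇒ [134, 140, 203]
  BxoI TCAGCCTA/8: at [8, 29, 79, 89, 188] ⇒ [16, 37, 87, 97, 196]

Pooled cuts: [16, 21, 37, 49, 54, 56, 68, 87, 97, 101, 113, 122, 123, 134, 140, 148, 155, 157, 168, 196, 203]

Fragments:
  [0,16): 16 bp
  [16,21): 5 bp
  [21,37): 16 bp
  [37,49): 12 bp
  [49,54): 5 bp
  [54,56): 2 bp
  [56,68): 12 bp
  [68,87): 19 bp
  [87,97): 10 bp
  [97,101): 4 bp
  [101,113): 12 bp
  [113,122): 9 bp
  [122,123): 1 bp
  [123,134): 11 bp
  [134,140): 6 bp
  [140,148): 8 bp
  [148,155): 7 bp
  [155,157): 2 bp
  [157,168): 11 bp
  [168,196): 28 bp
  [196,203): 7 bp
  [203,208): 5 bp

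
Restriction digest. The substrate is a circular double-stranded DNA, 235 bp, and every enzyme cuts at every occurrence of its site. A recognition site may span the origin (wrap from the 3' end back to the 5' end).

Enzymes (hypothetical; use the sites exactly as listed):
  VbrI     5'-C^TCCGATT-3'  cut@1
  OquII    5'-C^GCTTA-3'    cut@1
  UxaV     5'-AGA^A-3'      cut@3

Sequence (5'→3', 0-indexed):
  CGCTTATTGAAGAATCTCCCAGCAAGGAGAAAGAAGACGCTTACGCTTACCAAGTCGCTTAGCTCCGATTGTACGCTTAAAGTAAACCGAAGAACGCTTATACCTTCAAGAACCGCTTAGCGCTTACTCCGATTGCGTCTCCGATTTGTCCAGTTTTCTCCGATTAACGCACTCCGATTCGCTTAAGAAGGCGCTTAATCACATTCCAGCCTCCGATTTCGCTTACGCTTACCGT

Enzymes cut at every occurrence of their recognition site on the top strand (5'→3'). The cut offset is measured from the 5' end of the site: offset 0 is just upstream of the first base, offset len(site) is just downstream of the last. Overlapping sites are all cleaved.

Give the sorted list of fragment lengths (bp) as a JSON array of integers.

[2,3,4,4,4,6,6,6,7,7,8,8,9,10,11,12,12,12,14,16,17,19,19,19]

Site scan:
  VbrI (CTCCGATT, off=1): starts [62, 126, 138, 157, 171, 210] → cuts [63, 127, 139, 158, 172, 211]
  OquII (CGCTTA, off=1): starts [0, 37, 43, 55, 73, 94, 113, 120, 179, 191, 219, 225] → cuts [1, 38, 44, 56, 74, 95, 114, 121, 180, 192, 220, 226]
  UxaV (AGAA, off=3): starts [10, 27, 31, 90, 108, 185] → cuts [13, 30, 34, 93, 111, 188]

Pooled cuts: [1, 13, 30, 34, 38, 44, 56, 63, 74, 93, 95, 111, 114, 121, 127, 139, 158, 172, 180, 188, 192, 211, 220, 226]

Fragments:
  1→13: 12 bp
  13→30: 17 bp
  30→34: 4 bp
  34→38: 4 bp
  38→44: 6 bp
  44→56: 12 bp
  56→63: 7 bp
  63→74: 11 bp
  74→93: 19 bp
  93→95: 2 bp
  95→111: 16 bp
  111→114: 3 bp
  114→121: 7 bp
  121→127: 6 bp
  127→139: 12 bp
  139→158: 19 bp
  158→172: 14 bp
  172→180: 8 bp
  180→188: 8 bp
  188→192: 4 bp
  192→211: 19 bp
  211→220: 9 bp
  220→226: 6 bp
  226→1 (wrap): 235-226+1 = 10 bp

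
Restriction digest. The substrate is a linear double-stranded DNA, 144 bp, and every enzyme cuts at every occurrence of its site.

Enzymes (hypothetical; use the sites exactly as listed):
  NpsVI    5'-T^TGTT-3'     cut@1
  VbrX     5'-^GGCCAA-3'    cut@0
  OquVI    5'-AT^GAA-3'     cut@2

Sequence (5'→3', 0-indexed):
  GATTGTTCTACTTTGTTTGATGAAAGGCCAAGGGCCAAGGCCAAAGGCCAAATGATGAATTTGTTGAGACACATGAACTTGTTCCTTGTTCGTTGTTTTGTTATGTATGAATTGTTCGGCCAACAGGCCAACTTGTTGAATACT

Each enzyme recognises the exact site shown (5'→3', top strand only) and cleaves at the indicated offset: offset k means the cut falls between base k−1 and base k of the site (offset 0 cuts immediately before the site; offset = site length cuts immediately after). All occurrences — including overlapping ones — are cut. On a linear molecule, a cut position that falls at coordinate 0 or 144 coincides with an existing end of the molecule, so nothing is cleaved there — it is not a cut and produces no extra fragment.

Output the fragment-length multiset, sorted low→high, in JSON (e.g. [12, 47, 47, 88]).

Scan for sites:
  NpsVI (TTGTT, off=1): starts [2, 12, 60, 78, 85, 92, 97, 111, 132] → cuts [3, 13, 61, 79, 86, 93, 98, 112, 133]
  VbrX (GGCCAA, off=0): starts [25, 32, 38, 45, 117, 125] → cuts [25, 32, 38, 45, 117, 125]
  OquVI (ATGAA, off=2): starts [19, 54, 72, 106] → cuts [21, 56, 74, 108]

Pooled cuts: [3, 13, 21, 25, 32, 38, 45, 56, 61, 74, 79, 86, 93, 98, 108, 112, 117, 125, 133]

Fragments:
  [0,3): 3 bp
  [3,13): 10 bp
  [13,21): 8 bp
  [21,25): 4 bp
  [25,32): 7 bp
  [32,38): 6 bp
  [38,45): 7 bp
  [45,56): 11 bp
  [56,61): 5 bp
  [61,74): 13 bp
  [74,79): 5 bp
  [79,86): 7 bp
  [86,93): 7 bp
  [93,98): 5 bp
  [98,108): 10 bp
  [108,112): 4 bp
  [112,117): 5 bp
  [117,125): 8 bp
  [125,133): 8 bp
  [133,144): 11 bp

[3,4,4,5,5,5,5,6,7,7,7,7,8,8,8,10,10,11,11,13]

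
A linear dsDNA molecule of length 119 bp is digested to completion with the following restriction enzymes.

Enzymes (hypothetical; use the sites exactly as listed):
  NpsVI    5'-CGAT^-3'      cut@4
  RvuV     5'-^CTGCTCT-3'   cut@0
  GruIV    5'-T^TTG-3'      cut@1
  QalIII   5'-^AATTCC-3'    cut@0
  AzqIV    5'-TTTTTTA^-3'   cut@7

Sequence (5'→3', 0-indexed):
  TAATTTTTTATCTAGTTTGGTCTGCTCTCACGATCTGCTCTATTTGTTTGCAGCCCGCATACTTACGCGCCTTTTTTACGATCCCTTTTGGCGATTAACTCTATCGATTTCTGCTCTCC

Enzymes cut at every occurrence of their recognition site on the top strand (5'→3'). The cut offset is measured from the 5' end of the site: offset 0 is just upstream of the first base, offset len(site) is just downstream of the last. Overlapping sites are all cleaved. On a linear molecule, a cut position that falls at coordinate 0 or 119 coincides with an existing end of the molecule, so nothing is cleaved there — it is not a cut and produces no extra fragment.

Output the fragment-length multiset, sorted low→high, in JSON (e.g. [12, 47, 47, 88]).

[2,4,4,5,5,6,8,9,9,10,13,13,31]

Scan for sites:
  NpsVI CGAT/4: at [30, 78, 91, 104] ⇒ [34, 82, 95, 108]
  RvuV CTGCTCT/0: at [21, 34, 110] ⇒ [21, 34, 110]
  GruIV TTTG/1: at [15, 42, 46, 86] ⇒ [16, 43, 47, 87]
  QalIII (AATTCC, off=0): no sites
  AzqIV TTTTTTA/7: at [3, 71] ⇒ [10, 78]

Pooled cuts: [10, 16, 21, 34, 43, 47, 78, 82, 87, 95, 108, 110]

Fragment lengths:
  [0,10): 10 bp
  [10,16): 6 bp
  [16,21): 5 bp
  [21,34): 13 bp
  [34,43): 9 bp
  [43,47): 4 bp
  [47,78): 31 bp
  [78,82): 4 bp
  [82,87): 5 bp
  [87,95): 8 bp
  [95,108): 13 bp
  [108,110): 2 bp
  [110,119): 9 bp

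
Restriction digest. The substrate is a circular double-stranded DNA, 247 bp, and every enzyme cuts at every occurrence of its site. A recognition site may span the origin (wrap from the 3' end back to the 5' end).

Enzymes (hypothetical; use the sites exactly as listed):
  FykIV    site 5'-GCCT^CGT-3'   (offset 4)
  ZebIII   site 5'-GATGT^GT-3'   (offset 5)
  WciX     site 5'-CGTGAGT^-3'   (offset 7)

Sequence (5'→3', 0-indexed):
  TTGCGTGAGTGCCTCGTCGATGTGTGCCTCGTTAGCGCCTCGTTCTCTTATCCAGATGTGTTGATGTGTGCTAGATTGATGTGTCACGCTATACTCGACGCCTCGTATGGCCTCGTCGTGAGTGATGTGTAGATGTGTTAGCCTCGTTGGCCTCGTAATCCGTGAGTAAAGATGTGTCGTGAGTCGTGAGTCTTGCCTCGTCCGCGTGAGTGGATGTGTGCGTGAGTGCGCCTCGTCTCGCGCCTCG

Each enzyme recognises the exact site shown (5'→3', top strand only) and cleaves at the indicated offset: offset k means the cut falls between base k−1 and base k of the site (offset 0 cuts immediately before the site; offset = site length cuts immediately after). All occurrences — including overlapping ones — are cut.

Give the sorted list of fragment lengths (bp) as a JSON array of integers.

[4,5,6,6,6,7,7,8,8,8,8,9,9,9,10,10,10,11,12,12,13,14,15,19,21]

Per-enzyme occurrences:
  FykIV GCCTCGT/4: at [10, 25, 36, 99, 109, 140, 149, 194, 229, 241] ⇒ [14, 29, 40, 103, 113, 144, 153, 198, 233, 245]
  ZebIII GATGTGT/5: at [18, 54, 62, 77, 123, 131, 170, 212] ⇒ [23, 59, 67, 82, 128, 136, 175, 217]
  WciX CGTGAGT/7: at [3, 116, 160, 177, 184, 204, 220] ⇒ [10, 123, 167, 184, 191, 211, 227]

All cut coordinates (distinct, sorted): [10, 14, 23, 29, 40, 59, 67, 82, 103, 113, 123, 128, 136, 144, 153, 167, 175, 184, 191, 198, 211, 217, 227, 233, 245]

Fragment lengths:
  10→14: 4 bp
  14→23: 9 bp
  23→29: 6 bp
  29→40: 11 bp
  40→59: 19 bp
  59→67: 8 bp
  67→82: 15 bp
  82→103: 21 bp
  103→113: 10 bp
  113→123: 10 bp
  123→128: 5 bp
  128→136: 8 bp
  136→144: 8 bp
  144→153: 9 bp
  153→167: 14 bp
  167→175: 8 bp
  175→184: 9 bp
  184→191: 7 bp
  191→198: 7 bp
  198→211: 13 bp
  211→217: 6 bp
  217→227: 10 bp
  227→233: 6 bp
  233→245: 12 bp
  245→10 (wrap): 247-245+10 = 12 bp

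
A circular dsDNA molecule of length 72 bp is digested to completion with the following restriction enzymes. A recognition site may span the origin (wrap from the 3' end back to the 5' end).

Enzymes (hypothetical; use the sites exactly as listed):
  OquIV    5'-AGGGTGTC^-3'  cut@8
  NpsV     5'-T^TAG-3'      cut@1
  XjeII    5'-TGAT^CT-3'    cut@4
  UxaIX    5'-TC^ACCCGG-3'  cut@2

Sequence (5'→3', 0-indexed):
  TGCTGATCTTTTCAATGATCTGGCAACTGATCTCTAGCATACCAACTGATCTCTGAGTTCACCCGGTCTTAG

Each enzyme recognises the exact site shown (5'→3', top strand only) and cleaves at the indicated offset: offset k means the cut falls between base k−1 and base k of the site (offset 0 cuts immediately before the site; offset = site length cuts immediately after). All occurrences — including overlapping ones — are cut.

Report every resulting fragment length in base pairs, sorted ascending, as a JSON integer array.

Scan for sites:
  OquIV (AGGGTGTC, off=8): no sites
  NpsV (TTAG, off=1): starts [68] → cuts [69]
  XjeII (TGATCT, off=4): starts [3, 15, 27, 46] → cuts [7, 19, 31, 50]
  UxaIX (TCACCCGG, off=2): starts [58] → cuts [60]

All cut coordinates (distinct, sorted): [7, 19, 31, 50, 60, 69]

Fragments:
  7→19: 12 bp
  19→31: 12 bp
  31→50: 19 bp
  50→60: 10 bp
  60→69: 9 bp
  69→7 (wrap): 72-69+7 = 10 bp

[9,10,10,12,12,19]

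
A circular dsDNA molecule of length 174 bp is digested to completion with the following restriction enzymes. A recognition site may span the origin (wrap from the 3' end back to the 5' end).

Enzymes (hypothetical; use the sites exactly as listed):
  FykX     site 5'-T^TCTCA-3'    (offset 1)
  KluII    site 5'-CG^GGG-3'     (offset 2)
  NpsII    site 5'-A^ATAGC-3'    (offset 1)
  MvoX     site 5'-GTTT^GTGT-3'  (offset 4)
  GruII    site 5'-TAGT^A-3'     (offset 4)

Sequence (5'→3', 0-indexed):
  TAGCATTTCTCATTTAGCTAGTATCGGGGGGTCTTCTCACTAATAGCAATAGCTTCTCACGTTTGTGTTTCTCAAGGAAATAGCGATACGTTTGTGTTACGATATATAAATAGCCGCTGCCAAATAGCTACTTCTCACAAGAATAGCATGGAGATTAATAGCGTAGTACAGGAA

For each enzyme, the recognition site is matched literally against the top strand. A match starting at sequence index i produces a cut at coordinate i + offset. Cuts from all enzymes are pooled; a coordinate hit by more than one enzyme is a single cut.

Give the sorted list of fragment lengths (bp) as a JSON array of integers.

Scan for sites:
  FykX TTCTCA/1: at [6, 33, 53, 68, 131] ⇒ [7, 34, 54, 69, 132]
  KluII CGGGG/2: at [24] ⇒ [26]
  NpsII AATAGC/1: at [41, 47, 78, 108, 122, 141, 156, 172] ⇒ [42, 48, 79, 109, 123, 142, 157, 173]
  MvoX GTTTGTGT/4: at [60, 89] ⇒ [64, 93]
  GruII TAGTA/4: at [18, 163] ⇒ [22, 167]

Pooled cuts: [7, 22, 26, 34, 42, 48, 54, 64, 69, 79, 93, 109, 123, 132, 142, 157, 167, 173]

Fragments:
  7→22: 15 bp
  22→26: 4 bp
  26→34: 8 bp
  34→42: 8 bp
  42→48: 6 bp
  48→54: 6 bp
  54→64: 10 bp
  64→69: 5 bp
  69→79: 10 bp
  79→93: 14 bp
  93→109: 16 bp
  109→123: 14 bp
  123→132: 9 bp
  132→142: 10 bp
  142→157: 15 bp
  157→167: 10 bp
  167→173: 6 bp
  173→7 (wrap): 174-173+7 = 8 bp

[4,5,6,6,6,8,8,8,9,10,10,10,10,14,14,15,15,16]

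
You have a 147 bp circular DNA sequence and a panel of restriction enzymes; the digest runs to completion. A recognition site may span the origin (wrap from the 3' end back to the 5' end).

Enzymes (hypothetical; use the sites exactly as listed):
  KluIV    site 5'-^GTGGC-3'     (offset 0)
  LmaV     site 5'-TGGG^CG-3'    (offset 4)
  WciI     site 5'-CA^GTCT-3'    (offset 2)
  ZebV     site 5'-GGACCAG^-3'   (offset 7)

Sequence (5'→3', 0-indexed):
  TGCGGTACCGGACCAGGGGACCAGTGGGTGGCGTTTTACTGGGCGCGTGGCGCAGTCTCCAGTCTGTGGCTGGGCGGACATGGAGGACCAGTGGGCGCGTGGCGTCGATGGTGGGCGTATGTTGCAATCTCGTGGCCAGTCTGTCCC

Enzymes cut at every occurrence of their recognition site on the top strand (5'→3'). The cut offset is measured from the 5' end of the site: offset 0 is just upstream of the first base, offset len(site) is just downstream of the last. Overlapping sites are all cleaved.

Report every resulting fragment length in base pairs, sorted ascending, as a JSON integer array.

[3,3,3,4,4,7,7,8,8,9,16,16,17,17,25]

Site scan:
  KluIV GTGGC/0: at [27, 46, 65, 98, 131] ⇒ [27, 46, 65, 98, 131]
  LmaV TGGGCG/4: at [39, 70, 91, 111] ⇒ [43, 74, 95, 115]
  WciI CAGTCT/2: at [52, 59, 136] ⇒ [54, 61, 138]
  ZebV GGACCAG/7: at [9, 17, 84] ⇒ [16, 24, 91]

All cut coordinates (distinct, sorted): [16, 24, 27, 43, 46, 54, 61, 65, 74, 91, 95, 98, 115, 131, 138]

Fragment lengths:
  16→24: 8 bp
  24→27: 3 bp
  27→43: 16 bp
  43→46: 3 bp
  46→54: 8 bp
  54→61: 7 bp
  61→65: 4 bp
  65→74: 9 bp
  74→91: 17 bp
  91→95: 4 bp
  95→98: 3 bp
  98→115: 17 bp
  115→131: 16 bp
  131→138: 7 bp
  138→16 (wrap): 147-138+16 = 25 bp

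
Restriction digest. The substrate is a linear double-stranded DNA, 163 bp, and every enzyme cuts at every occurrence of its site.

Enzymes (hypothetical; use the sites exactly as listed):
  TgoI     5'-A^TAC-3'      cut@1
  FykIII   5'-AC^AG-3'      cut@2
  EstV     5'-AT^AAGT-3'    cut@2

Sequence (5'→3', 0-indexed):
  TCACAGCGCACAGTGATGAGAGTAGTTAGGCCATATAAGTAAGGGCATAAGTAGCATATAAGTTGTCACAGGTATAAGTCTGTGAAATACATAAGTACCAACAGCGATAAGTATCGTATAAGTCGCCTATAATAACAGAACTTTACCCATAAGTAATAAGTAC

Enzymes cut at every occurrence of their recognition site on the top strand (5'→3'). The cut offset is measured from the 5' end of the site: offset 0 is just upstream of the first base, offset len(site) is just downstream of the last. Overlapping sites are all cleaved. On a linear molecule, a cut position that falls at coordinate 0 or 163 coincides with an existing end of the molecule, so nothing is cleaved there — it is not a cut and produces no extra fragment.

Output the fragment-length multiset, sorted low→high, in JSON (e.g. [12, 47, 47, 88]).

Scan for sites:
  TgoI (ATAC, off=1): starts [86] → cuts [87]
  FykIII (ACAG, off=2): starts [2, 9, 67, 100, 134] → cuts [4, 11, 69, 102, 136]
  EstV (ATAAGT, off=2): starts [34, 46, 57, 73, 90, 106, 117, 148, 155] → cuts [36, 48, 59, 75, 92, 108, 119, 150, 157]

Pooled cuts: [4, 11, 36, 48, 59, 69, 75, 87, 92, 102, 108, 119, 136, 150, 157]

Fragment lengths:
  [0,4): 4 bp
  [4,11): 7 bp
  [11,36): 25 bp
  [36,48): 12 bp
  [48,59): 11 bp
  [59,69): 10 bp
  [69,75): 6 bp
  [75,87): 12 bp
  [87,92): 5 bp
  [92,102): 10 bp
  [102,108): 6 bp
  [108,119): 11 bp
  [119,136): 17 bp
  [136,150): 14 bp
  [150,157): 7 bp
  [157,163): 6 bp

[4,5,6,6,6,7,7,10,10,11,11,12,12,14,17,25]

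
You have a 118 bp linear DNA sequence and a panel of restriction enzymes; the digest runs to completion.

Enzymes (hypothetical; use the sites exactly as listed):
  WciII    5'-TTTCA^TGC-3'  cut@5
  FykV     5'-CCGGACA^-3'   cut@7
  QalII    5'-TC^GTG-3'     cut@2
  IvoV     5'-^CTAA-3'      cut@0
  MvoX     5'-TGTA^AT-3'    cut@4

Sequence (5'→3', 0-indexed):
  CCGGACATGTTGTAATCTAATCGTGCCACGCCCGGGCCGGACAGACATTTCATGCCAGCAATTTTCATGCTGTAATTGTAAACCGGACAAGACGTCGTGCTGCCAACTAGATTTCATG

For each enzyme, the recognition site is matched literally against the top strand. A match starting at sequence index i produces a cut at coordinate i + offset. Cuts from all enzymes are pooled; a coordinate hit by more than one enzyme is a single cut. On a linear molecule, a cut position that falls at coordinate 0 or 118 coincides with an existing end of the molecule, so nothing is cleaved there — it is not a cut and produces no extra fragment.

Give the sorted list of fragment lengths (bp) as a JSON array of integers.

Site scan:
  WciII (TTTCATGC, off=5): starts [47, 62] → cuts [52, 67]
  FykV (CCGGACA, off=7): starts [0, 36, 82] → cuts [7, 43, 89]
  QalII (TCGTG, off=2): starts [20, 94] → cuts [22, 96]
  IvoV (CTAA, off=0): starts [16] → cuts [16]
  MvoX (TGTAAT, off=4): starts [10, 70] → cuts [14, 74]

All cut coordinates (distinct, sorted): [7, 14, 16, 22, 43, 52, 67, 74, 89, 96]

Fragments:
  [0,7): 7 bp
  [7,14): 7 bp
  [14,16): 2 bp
  [16,22): 6 bp
  [22,43): 21 bp
  [43,52): 9 bp
  [52,67): 15 bp
  [67,74): 7 bp
  [74,89): 15 bp
  [89,96): 7 bp
  [96,118): 22 bp

[2,6,7,7,7,7,9,15,15,21,22]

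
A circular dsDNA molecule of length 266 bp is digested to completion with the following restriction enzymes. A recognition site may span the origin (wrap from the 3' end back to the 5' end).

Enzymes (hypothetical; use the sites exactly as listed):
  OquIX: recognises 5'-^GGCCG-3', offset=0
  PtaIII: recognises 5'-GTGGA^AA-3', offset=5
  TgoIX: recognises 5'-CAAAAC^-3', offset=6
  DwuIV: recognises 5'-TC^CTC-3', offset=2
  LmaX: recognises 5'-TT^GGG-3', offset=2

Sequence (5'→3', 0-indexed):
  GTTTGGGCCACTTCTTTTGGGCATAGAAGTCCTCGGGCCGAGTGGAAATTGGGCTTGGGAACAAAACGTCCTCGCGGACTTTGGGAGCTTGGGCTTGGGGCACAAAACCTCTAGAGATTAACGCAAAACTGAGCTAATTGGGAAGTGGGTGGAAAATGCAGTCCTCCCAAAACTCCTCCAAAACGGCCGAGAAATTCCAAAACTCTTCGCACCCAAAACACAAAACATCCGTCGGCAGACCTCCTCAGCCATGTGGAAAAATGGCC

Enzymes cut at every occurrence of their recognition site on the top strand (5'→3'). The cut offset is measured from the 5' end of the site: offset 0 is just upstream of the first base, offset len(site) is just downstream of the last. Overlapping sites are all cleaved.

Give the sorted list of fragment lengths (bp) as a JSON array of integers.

[2,3,4,4,5,6,6,7,8,8,9,10,10,10,11,11,12,12,13,14,14,14,16,17,19,21]

Scan for sites:
  OquIX (GGCCG, off=0): starts [35, 184, 262] → cuts [35, 184, 262]
  PtaIII (GTGGAAA, off=5): starts [41, 148, 252] → cuts [46, 153, 257]
  TgoIX (CAAAAC, off=6): starts [61, 102, 123, 167, 178, 197, 213, 220] → cuts [67, 108, 129, 173, 184, 203, 219, 226]
  DwuIV (TCCTC, off=2): starts [29, 68, 161, 173, 241] → cuts [31, 70, 163, 175, 243]
  LmaX (TTGGG, off=2): starts [2, 16, 48, 54, 80, 88, 94, 137] → cuts [4, 18, 50, 56, 82, 90, 96, 139]

All cut coordinates (distinct, sorted): [4, 18, 31, 35, 46, 50, 56, 67, 70, 82, 90, 96, 108, 129, 139, 153, 163, 173, 175, 184, 203, 219, 226, 243, 257, 262]

Fragment lengths:
  4→18: 14 bp
  18→31: 13 bp
  31→35: 4 bp
  35→46: 11 bp
  46→50: 4 bp
  50→56: 6 bp
  56→67: 11 bp
  67→70: 3 bp
  70→82: 12 bp
  82→90: 8 bp
  90→96: 6 bp
  96→108: 12 bp
  108→129: 21 bp
  129→139: 10 bp
  139→153: 14 bp
  153→163: 10 bp
  163→173: 10 bp
  173→175: 2 bp
  175→184: 9 bp
  184→203: 19 bp
  203→219: 16 bp
  219→226: 7 bp
  226→243: 17 bp
  243→257: 14 bp
  257→262: 5 bp
  262→4 (wrap): 266-262+4 = 8 bp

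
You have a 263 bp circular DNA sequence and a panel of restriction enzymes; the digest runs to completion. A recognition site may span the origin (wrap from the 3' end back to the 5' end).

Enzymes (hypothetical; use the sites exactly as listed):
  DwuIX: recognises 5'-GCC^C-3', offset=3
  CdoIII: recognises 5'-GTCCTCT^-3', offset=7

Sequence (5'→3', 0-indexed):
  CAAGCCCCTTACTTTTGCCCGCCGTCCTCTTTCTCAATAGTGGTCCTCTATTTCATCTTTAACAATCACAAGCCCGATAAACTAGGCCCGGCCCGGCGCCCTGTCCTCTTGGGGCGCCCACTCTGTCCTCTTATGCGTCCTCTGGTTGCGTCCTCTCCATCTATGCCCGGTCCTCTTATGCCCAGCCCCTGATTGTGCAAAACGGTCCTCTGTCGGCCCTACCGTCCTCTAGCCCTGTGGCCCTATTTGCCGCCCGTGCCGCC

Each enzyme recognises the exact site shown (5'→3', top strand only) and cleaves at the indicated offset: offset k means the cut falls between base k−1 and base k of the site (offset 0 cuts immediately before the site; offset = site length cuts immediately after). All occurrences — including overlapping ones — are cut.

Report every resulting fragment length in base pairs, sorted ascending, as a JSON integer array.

[4,5,5,6,6,7,7,8,9,9,9,9,11,11,12,12,12,13,13,13,14,19,24,25]

Scan for sites:
  DwuIX (GCCC, off=3): starts [3, 16, 71, 85, 90, 97, 115, 164, 179, 184, 215, 231, 239, 251, 260] → cuts [0, 6, 19, 74, 88, 93, 100, 118, 167, 182, 187, 218, 234, 242, 254]
  CdoIII (GTCCTCT, off=7): starts [23, 42, 102, 124, 136, 149, 169, 204, 223] → cuts [30, 49, 109, 131, 143, 156, 176, 211, 230]

All cut coordinates (distinct, sorted): [0, 6, 19, 30, 49, 74, 88, 93, 100, 109, 118, 131, 143, 156, 167, 176, 182, 187, 211, 218, 230, 234, 242, 254]

Fragment lengths:
  0→6: 6 bp
  6→19: 13 bp
  19→30: 11 bp
  30→49: 19 bp
  49→74: 25 bp
  74→88: 14 bp
  88→93: 5 bp
  93→100: 7 bp
  100→109: 9 bp
  109→118: 9 bp
  118→131: 13 bp
  131→143: 12 bp
  143→156: 13 bp
  156→167: 11 bp
  167→176: 9 bp
  176→182: 6 bp
  182→187: 5 bp
  187→211: 24 bp
  211→218: 7 bp
  218→230: 12 bp
  230→234: 4 bp
  234→242: 8 bp
  242→254: 12 bp
  254→0 (wrap): 263-254+0 = 9 bp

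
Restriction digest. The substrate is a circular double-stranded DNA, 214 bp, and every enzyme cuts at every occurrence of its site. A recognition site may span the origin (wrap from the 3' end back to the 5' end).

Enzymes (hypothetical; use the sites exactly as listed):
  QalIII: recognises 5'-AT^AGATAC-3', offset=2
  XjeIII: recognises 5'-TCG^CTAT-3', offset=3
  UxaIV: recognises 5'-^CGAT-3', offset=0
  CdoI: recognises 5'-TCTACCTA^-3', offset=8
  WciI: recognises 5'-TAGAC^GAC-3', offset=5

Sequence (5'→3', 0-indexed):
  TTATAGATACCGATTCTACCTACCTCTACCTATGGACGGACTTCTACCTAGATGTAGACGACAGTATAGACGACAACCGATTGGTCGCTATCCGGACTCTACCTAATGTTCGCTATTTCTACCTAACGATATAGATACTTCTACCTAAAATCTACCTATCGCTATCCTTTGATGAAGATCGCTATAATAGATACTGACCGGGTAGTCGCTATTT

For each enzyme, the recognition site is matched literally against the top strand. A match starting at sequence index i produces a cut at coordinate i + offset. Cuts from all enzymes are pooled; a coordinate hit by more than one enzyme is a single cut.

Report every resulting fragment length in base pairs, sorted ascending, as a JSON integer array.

Scan for sites:
  QalIII ATAGATAC/2: at [2, 130, 186] ⇒ [4, 132, 188]
  XjeIII TCGCTAT/3: at [84, 109, 158, 178, 205] ⇒ [87, 112, 161, 181, 208]
  UxaIV CGAT/0: at [10, 77, 126] ⇒ [10, 77, 126]
  CdoI TCTACCTA/8: at [14, 24, 42, 97, 117, 139, 150] ⇒ [22, 32, 50, 105, 125, 147, 158]
  WciI TAGACGAC/5: at [54, 66] ⇒ [59, 71]

All cut coordinates (distinct, sorted): [4, 10, 22, 32, 50, 59, 71, 77, 87, 105, 112, 125, 126, 132, 147, 158, 161, 181, 188, 208]

Fragments:
  4→10: 6 bp
  10→22: 12 bp
  22→32: 10 bp
  32→50: 18 bp
  50→59: 9 bp
  59→71: 12 bp
  71→77: 6 bp
  77→87: 10 bp
  87→105: 18 bp
  105→112: 7 bp
  112→125: 13 bp
  125→126: 1 bp
  126→132: 6 bp
  132→147: 15 bp
  147→158: 11 bp
  158→161: 3 bp
  161→181: 20 bp
  181→188: 7 bp
  188→208: 20 bp
  208→4 (wrap): 214-208+4 = 10 bp

[1,3,6,6,6,7,7,9,10,10,10,11,12,12,13,15,18,18,20,20]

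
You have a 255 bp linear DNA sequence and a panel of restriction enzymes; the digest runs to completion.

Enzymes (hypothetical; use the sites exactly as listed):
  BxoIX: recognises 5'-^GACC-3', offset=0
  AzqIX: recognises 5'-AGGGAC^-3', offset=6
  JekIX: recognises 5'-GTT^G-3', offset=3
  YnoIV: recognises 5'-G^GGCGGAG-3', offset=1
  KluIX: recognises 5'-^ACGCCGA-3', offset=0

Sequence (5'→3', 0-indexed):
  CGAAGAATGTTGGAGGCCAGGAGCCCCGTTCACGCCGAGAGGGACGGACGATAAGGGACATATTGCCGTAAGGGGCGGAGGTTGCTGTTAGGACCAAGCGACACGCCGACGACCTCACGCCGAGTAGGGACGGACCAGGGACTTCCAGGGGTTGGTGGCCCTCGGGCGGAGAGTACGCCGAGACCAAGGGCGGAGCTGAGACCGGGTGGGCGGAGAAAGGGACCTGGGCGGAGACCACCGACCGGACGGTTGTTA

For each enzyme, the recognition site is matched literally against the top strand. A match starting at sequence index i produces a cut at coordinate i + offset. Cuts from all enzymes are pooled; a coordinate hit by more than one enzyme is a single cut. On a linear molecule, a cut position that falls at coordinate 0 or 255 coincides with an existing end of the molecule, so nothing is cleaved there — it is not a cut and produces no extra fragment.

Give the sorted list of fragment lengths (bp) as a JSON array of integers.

[1,3,3,4,6,6,7,7,7,8,8,9,10,10,10,11,11,11,11,11,12,12,14,14,14,15,20]

Site scan:
  BxoIX (GACC, off=0): starts [91, 110, 132, 181, 199, 220, 232, 239] → cuts [91, 110, 132, 181, 199, 220, 232, 239]
  AzqIX (AGGGAC, off=6): starts [39, 53, 125, 136, 217] → cuts [45, 59, 131, 142, 223]
  JekIX (GTTG, off=3): starts [8, 80, 150, 248] → cuts [11, 83, 153, 251]
  YnoIV (GGGCGGAG, off=1): starts [72, 163, 187, 207, 225] → cuts [73, 164, 188, 208, 226]
  KluIX (ACGCCGA, off=0): starts [31, 102, 116, 174] → cuts [31, 102, 116, 174]

Pooled cuts: [11, 31, 45, 59, 73, 83, 91, 102, 110, 116, 131, 132, 142, 153, 164, 174, 181, 188, 199, 208, 220, 223, 226, 232, 239, 251]

Fragments:
  [0,11): 11 bp
  [11,31): 20 bp
  [31,45): 14 bp
  [45,59): 14 bp
  [59,73): 14 bp
  [73,83): 10 bp
  [83,91): 8 bp
  [91,102): 11 bp
  [102,110): 8 bp
  [110,116): 6 bp
  [116,131): 15 bp
  [131,132): 1 bp
  [132,142): 10 bp
  [142,153): 11 bp
  [153,164): 11 bp
  [164,174): 10 bp
  [174,181): 7 bp
  [181,188): 7 bp
  [188,199): 11 bp
  [199,208): 9 bp
  [208,220): 12 bp
  [220,223): 3 bp
  [223,226): 3 bp
  [226,232): 6 bp
  [232,239): 7 bp
  [239,251): 12 bp
  [251,255): 4 bp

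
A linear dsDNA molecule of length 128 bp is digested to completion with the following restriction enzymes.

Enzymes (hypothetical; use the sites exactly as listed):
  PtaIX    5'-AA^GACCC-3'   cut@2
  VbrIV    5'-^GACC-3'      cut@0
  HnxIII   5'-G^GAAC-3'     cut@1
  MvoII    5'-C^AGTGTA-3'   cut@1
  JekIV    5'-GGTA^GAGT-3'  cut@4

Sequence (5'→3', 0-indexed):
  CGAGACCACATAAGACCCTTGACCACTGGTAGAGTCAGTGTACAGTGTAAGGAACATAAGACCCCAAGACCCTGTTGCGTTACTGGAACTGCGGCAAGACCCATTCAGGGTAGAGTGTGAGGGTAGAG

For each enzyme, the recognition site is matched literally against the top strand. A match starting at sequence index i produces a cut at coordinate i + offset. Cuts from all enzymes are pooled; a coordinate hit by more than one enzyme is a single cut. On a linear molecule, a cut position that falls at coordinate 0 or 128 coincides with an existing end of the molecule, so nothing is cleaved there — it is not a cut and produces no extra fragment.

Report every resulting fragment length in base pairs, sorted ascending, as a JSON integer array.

Per-enzyme occurrences:
  PtaIX (AAGACCC, off=2): starts [11, 57, 65, 95] → cuts [13, 59, 67, 97]
  VbrIV (GACC, off=0): starts [3, 13, 20, 59, 67, 97] → cuts [3, 13, 20, 59, 67, 97]
  HnxIII (GGAAC, off=1): starts [50, 84] → cuts [51, 85]
  MvoII (CAGTGTA, off=1): starts [35, 42] → cuts [36, 43]
  JekIV (GGTAGAGT, off=4): starts [27, 108] → cuts [31, 112]

Pooled cuts: [3, 13, 20, 31, 36, 43, 51, 59, 67, 85, 97, 112]

Fragment lengths:
  [0,3): 3 bp
  [3,13): 10 bp
  [13,20): 7 bp
  [20,31): 11 bp
  [31,36): 5 bp
  [36,43): 7 bp
  [43,51): 8 bp
  [51,59): 8 bp
  [59,67): 8 bp
  [67,85): 18 bp
  [85,97): 12 bp
  [97,112): 15 bp
  [112,128): 16 bp

[3,5,7,7,8,8,8,10,11,12,15,16,18]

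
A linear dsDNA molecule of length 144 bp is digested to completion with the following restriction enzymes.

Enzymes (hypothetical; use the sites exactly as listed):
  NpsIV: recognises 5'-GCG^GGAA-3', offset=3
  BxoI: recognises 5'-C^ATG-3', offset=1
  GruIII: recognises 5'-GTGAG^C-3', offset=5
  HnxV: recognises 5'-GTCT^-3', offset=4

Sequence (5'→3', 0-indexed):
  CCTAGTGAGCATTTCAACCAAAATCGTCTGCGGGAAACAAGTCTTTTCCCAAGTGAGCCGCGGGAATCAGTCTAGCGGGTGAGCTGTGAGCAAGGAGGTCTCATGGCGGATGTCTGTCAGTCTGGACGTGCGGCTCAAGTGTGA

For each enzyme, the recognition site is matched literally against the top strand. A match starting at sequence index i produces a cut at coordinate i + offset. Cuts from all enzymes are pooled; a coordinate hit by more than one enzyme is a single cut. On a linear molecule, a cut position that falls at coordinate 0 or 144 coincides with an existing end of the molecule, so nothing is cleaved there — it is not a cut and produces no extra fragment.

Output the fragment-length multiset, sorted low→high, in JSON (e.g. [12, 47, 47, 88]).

Scan for sites:
  NpsIV GCGGGAA/3: at [29, 59] ⇒ [32, 62]
  BxoI CATG/1: at [101] ⇒ [102]
  GruIII GTGAGC/5: at [4, 52, 78, 85] ⇒ [9, 57, 83, 90]
  HnxV GTCT/4: at [25, 40, 69, 97, 111, 119] ⇒ [29, 44, 73, 101, 115, 123]

Pooled cuts: [9, 29, 32, 44, 57, 62, 73, 83, 90, 101, 102, 115, 123]

Fragments:
  [0,9): 9 bp
  [9,29): 20 bp
  [29,32): 3 bp
  [32,44): 12 bp
  [44,57): 13 bp
  [57,62): 5 bp
  [62,73): 11 bp
  [73,83): 10 bp
  [83,90): 7 bp
  [90,101): 11 bp
  [101,102): 1 bp
  [102,115): 13 bp
  [115,123): 8 bp
  [123,144): 21 bp

[1,3,5,7,8,9,10,11,11,12,13,13,20,21]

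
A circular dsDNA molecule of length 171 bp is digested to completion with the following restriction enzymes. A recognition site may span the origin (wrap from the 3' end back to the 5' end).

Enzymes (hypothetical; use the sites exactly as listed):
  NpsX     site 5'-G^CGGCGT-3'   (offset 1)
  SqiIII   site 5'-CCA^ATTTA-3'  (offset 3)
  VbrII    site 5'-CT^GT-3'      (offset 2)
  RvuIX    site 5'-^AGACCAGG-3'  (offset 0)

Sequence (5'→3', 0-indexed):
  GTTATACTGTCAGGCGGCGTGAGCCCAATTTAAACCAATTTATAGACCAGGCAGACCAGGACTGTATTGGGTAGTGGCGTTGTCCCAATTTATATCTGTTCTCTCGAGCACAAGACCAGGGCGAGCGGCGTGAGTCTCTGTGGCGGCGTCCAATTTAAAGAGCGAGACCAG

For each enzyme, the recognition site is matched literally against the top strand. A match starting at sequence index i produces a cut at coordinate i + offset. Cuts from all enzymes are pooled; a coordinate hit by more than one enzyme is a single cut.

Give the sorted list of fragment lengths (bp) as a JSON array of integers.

Per-enzyme occurrences:
  NpsX GCGGCGT/1: at [13, 124, 142] ⇒ [14, 125, 143]
  SqiIII CCAATTTA/3: at [24, 34, 84, 149] ⇒ [27, 37, 87, 152]
  VbrII CTGT/2: at [6, 61, 95, 137] ⇒ [8, 63, 97, 139]
  RvuIX AGACCAGG/0: at [43, 52, 112, 164] ⇒ [43, 52, 112, 164]

All cut coordinates (distinct, sorted): [8, 14, 27, 37, 43, 52, 63, 87, 97, 112, 125, 139, 143, 152, 164]

Fragment lengths:
  8→14: 6 bp
  14→27: 13 bp
  27→37: 10 bp
  37→43: 6 bp
  43→52: 9 bp
  52→63: 11 bp
  63→87: 24 bp
  87→97: 10 bp
  97→112: 15 bp
  112→125: 13 bp
  125→139: 14 bp
  139→143: 4 bp
  143→152: 9 bp
  152→164: 12 bp
  164→8 (wrap): 171-164+8 = 15 bp

[4,6,6,9,9,10,10,11,12,13,13,14,15,15,24]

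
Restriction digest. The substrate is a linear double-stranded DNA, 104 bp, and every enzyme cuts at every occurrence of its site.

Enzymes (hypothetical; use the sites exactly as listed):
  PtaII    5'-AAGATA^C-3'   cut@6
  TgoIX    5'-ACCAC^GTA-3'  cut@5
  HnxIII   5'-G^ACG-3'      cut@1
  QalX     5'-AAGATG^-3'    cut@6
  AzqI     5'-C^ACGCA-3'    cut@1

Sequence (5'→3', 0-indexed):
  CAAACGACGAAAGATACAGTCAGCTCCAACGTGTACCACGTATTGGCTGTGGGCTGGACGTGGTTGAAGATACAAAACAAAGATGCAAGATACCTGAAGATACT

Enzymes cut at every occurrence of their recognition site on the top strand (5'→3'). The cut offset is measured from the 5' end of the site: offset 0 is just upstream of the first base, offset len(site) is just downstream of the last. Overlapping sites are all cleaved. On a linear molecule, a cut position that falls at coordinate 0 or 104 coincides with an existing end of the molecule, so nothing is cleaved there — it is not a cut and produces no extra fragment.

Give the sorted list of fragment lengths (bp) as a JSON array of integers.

Scan for sites:
  PtaII AAGATAC/6: at [10, 66, 86, 96] ⇒ [16, 72, 92, 102]
  TgoIX ACCACGTA/5: at [34] ⇒ [39]
  HnxIII GACG/1: at [5, 56] ⇒ [6, 57]
  QalX AAGATG/6: at [79] ⇒ [85]
  AzqI (CACGCA, off=1): no sites

Pooled cuts: [6, 16, 39, 57, 72, 85, 92, 102]

Fragment lengths:
  [0,6): 6 bp
  [6,16): 10 bp
  [16,39): 23 bp
  [39,57): 18 bp
  [57,72): 15 bp
  [72,85): 13 bp
  [85,92): 7 bp
  [92,102): 10 bp
  [102,104): 2 bp

[2,6,7,10,10,13,15,18,23]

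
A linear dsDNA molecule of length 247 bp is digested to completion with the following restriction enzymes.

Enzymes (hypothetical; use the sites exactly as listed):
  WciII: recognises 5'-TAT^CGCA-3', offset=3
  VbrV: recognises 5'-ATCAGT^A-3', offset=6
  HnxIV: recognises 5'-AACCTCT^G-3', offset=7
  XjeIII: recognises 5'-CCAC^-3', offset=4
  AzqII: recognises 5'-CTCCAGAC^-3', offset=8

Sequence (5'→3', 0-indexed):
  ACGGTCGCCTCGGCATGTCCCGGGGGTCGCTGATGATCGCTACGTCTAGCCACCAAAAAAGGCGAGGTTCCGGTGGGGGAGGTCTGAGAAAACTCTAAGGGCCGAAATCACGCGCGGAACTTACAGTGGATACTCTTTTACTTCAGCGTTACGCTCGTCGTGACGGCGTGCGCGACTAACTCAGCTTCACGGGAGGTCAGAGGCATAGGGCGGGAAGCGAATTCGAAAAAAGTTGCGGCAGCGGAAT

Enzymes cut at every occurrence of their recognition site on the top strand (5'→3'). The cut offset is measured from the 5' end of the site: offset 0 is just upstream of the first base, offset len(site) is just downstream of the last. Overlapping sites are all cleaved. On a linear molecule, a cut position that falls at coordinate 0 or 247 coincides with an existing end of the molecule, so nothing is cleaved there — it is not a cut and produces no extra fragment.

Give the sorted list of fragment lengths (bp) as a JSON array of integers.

Scan for sites:
  WciII (TATCGCA, off=3): no sites
  VbrV (ATCAGTA, off=6): no sites
  HnxIV (AACCTCTG, off=7): no sites
  XjeIII CCAC/4: at [49] ⇒ [53]
  AzqII (CTCCAGAC, off=8): no sites

All cut coordinates (distinct, sorted): [53]

Fragments:
  [0,53): 53 bp
  [53,247): 194 bp

[53,194]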